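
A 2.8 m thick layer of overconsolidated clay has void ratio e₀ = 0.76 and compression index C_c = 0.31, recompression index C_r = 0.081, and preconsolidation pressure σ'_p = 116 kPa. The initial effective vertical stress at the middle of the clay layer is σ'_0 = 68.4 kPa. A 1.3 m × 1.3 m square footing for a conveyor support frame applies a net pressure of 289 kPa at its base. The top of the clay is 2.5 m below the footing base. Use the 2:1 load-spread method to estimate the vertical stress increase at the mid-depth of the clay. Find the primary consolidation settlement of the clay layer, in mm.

S_c ≈ 13.1 mm

Mid-depth of clay below the footing base: z = 2.5 + 2.8/2 = 3.9 m.
Stress increase at mid-clay by the 2:1 spreading method:
Δσ = qBL/((B+z)(L+z)) = 289×1.3×1.3/((1.3+3.9)(1.3+3.9)) = 18.062 kPa
Final effective stress: σ'_f = 68.4 + 18.062 = 86.462 kPa.
σ'_f = 86.462 ≤ σ'_p = 116 kPa, so the clay remains overconsolidated and only the recompression index applies:
S_c = C_r·H/(1+e₀)·log₁₀(σ'_f/σ'_0) = 0.081×2.8/1.76×log₁₀(86.462/68.4)
    = 0.12886 × 0.10177 = 0.01311 m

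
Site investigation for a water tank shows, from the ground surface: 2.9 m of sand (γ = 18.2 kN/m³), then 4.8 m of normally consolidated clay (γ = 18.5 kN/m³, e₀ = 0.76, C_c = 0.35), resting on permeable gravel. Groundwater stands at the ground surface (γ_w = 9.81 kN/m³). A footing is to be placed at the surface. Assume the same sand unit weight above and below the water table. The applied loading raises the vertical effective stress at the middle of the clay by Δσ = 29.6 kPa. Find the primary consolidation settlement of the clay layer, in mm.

Mid-depth of clay below the ground surface: z = 2.9 + 4.8/2 = 5.3 m.
Total vertical stress at mid-clay: σ_v = 18.2×2.9 + 18.5×2.4 = 97.18 kPa.
Pore pressure: u = 9.81×(5.3 − 0) = 51.993 kPa.
Initial effective stress: σ'_0 = σ_v − u = 97.18 − 51.993 = 45.187 kPa.
Final effective stress: σ'_f = σ'_0 + Δσ = 45.187 + 29.6 = 74.787 kPa.
Normally consolidated clay, so the full stress increment lies on the virgin compression line:
S_c = C_c·H/(1+e₀)·log₁₀(σ'_f/σ'_0) = 0.35×4.8/(1+0.76)×log₁₀(74.787/45.187)
    = 0.95455 × 0.21881 = 0.2089 m

S_c ≈ 209 mm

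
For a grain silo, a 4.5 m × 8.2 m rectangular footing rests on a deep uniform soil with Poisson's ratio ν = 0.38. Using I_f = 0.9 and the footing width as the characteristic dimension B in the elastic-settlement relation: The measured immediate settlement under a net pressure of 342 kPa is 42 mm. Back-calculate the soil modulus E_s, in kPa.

E_s ≈ 28200 kPa

S_e = q·B·(1−ν²)/E_s · I_f  ⇒  E_s = q·B·(1−ν²)·I_f / S_e.
E_s = 342 × 4.5 × 0.8556 × 0.9 / 0.042 = 28220 kPa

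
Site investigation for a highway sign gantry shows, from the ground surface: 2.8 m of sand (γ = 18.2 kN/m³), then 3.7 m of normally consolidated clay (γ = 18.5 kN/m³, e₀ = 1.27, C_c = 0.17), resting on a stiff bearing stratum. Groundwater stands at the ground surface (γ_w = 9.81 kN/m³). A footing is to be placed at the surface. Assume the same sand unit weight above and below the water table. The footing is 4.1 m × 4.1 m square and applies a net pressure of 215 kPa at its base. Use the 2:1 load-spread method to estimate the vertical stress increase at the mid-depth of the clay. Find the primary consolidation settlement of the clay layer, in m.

S_c ≈ 0.0945 m

Mid-depth of clay below the ground surface: z = 2.8 + 3.7/2 = 4.65 m.
Total vertical stress at mid-clay: σ_v = 18.2×2.8 + 18.5×1.85 = 85.185 kPa.
Pore pressure: u = 9.81×(4.65 − 0) = 45.617 kPa.
Initial effective stress: σ'_0 = σ_v − u = 85.185 − 45.617 = 39.568 kPa.
Stress increase at mid-clay by the 2:1 spreading method:
Δσ = qBL/((B+z)(L+z)) = 215×4.1×4.1/((4.1+4.65)(4.1+4.65)) = 47.205 kPa
Final effective stress: σ'_f = σ'_0 + Δσ = 39.568 + 47.205 = 86.773 kPa.
Normally consolidated clay, so the full stress increment lies on the virgin compression line:
S_c = C_c·H/(1+e₀)·log₁₀(σ'_f/σ'_0) = 0.17×3.7/(1+1.27)×log₁₀(86.773/39.568)
    = 0.27709 × 0.34104 = 0.0945 m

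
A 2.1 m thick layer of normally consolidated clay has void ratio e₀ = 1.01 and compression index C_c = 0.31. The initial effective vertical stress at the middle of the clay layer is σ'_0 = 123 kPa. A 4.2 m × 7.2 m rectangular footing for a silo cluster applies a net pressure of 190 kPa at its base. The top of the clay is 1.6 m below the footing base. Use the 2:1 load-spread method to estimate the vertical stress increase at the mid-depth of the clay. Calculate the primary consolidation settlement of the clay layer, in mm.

S_c ≈ 74 mm

Mid-depth of clay below the footing base: z = 1.6 + 2.1/2 = 2.65 m.
Stress increase at mid-clay by the 2:1 spreading method:
Δσ = qBL/((B+z)(L+z)) = 190×4.2×7.2/((4.2+2.65)(7.2+2.65)) = 85.155 kPa
Final effective stress: σ'_f = σ'_0 + Δσ = 123 + 85.155 = 208.16 kPa.
Normally consolidated clay, so the full stress increment lies on the virgin compression line:
S_c = C_c·H/(1+e₀)·log₁₀(σ'_f/σ'_0) = 0.31×2.1/(1+1.01)×log₁₀(208.16/123)
    = 0.32388 × 0.22849 = 0.074 m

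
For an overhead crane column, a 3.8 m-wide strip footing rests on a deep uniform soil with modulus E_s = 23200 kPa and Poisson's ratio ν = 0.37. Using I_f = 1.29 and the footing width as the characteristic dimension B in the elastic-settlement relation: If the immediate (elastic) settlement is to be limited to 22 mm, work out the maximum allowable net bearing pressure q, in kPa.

q ≈ 121 kPa

S_e = q·B·(1−ν²)/E_s · I_f  ⇒  q = S_e·E_s / (B·(1−ν²)·I_f).
q = 0.022 × 23200 / (3.8 × 0.8631 × 1.29) = 120.6 kPa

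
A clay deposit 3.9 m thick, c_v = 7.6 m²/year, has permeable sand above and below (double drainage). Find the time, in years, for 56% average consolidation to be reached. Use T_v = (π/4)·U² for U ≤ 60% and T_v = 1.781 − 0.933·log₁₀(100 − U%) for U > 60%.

Drainage path length: H_d = H/2 = 1.95 m (double drainage).
U ≤ 60%: T_v = (π/4)·U² = (π/4)×0.56² = 0.2463.
t = T_v·H_d²/c_v = 0.2463×1.95²/7.6 = 0.1232 years.

t ≈ 0.123 years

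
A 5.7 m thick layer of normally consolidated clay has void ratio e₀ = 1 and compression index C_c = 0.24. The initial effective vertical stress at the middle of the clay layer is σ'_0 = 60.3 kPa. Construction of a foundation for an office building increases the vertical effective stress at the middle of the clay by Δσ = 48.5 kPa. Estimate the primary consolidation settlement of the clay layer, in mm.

S_c ≈ 175 mm

Final effective stress: σ'_f = σ'_0 + Δσ = 60.3 + 48.5 = 108.8 kPa.
Normally consolidated clay, so the full stress increment lies on the virgin compression line:
S_c = C_c·H/(1+e₀)·log₁₀(σ'_f/σ'_0) = 0.24×5.7/(1+1)×log₁₀(108.8/60.3)
    = 0.684 × 0.25631 = 0.1753 m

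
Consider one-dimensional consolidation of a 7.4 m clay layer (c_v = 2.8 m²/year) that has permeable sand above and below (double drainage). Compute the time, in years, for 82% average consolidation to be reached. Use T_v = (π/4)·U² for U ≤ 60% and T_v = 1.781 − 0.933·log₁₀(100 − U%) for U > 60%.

Drainage path length: H_d = H/2 = 3.7 m (double drainage).
U > 60%: T_v = 1.781 − 0.933·log₁₀(100 − 82) = 0.60983.
t = T_v·H_d²/c_v = 0.60983×3.7²/2.8 = 2.982 years.

t ≈ 2.98 years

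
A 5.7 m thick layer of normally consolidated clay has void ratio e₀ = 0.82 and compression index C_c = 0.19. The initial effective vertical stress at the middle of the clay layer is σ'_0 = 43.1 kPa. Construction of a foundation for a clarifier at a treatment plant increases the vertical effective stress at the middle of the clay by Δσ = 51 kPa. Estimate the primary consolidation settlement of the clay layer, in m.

S_c ≈ 0.202 m

Final effective stress: σ'_f = σ'_0 + Δσ = 43.1 + 51 = 94.1 kPa.
Normally consolidated clay, so the full stress increment lies on the virgin compression line:
S_c = C_c·H/(1+e₀)·log₁₀(σ'_f/σ'_0) = 0.19×5.7/(1+0.82)×log₁₀(94.1/43.1)
    = 0.59505 × 0.33911 = 0.2018 m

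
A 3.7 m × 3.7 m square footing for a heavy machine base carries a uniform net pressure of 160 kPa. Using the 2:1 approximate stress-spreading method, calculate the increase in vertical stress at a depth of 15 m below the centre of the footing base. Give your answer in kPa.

By the 2:1 method the load spreads at 1 horizontal : 2 vertical, so at depth z the loaded area has grown by z in each plan dimension:
Δσ = qBL/((B+z)(L+z)) = 160×3.7×3.7/((3.7+15)(3.7+15)) = 6.2638 kPa

Δσ_z ≈ 6.26 kPa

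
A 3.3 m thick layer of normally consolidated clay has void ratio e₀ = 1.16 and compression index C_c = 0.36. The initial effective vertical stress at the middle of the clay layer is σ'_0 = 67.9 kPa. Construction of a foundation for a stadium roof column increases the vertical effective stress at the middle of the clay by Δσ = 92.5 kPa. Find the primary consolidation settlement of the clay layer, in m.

Final effective stress: σ'_f = σ'_0 + Δσ = 67.9 + 92.5 = 160.4 kPa.
Normally consolidated clay, so the full stress increment lies on the virgin compression line:
S_c = C_c·H/(1+e₀)·log₁₀(σ'_f/σ'_0) = 0.36×3.3/(1+1.16)×log₁₀(160.4/67.9)
    = 0.55 × 0.37333 = 0.2053 m

S_c ≈ 0.205 m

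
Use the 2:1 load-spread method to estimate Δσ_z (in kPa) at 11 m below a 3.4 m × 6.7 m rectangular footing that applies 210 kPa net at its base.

By the 2:1 method the load spreads at 1 horizontal : 2 vertical, so at depth z the loaded area has grown by z in each plan dimension:
Δσ = qBL/((B+z)(L+z)) = 210×3.4×6.7/((3.4+11)(6.7+11)) = 18.769 kPa

Δσ_z ≈ 18.8 kPa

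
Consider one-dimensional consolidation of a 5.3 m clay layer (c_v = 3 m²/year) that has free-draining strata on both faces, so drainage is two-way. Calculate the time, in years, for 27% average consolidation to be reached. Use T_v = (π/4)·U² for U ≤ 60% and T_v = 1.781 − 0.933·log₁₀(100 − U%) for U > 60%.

t ≈ 0.134 years

Drainage path length: H_d = H/2 = 2.65 m (double drainage).
U ≤ 60%: T_v = (π/4)·U² = (π/4)×0.27² = 0.057256.
t = T_v·H_d²/c_v = 0.057256×2.65²/3 = 0.134 years.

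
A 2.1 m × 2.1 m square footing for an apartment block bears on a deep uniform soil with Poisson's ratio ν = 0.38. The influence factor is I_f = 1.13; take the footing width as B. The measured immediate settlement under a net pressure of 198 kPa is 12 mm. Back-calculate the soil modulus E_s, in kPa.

S_e = q·B·(1−ν²)/E_s · I_f  ⇒  E_s = q·B·(1−ν²)·I_f / S_e.
E_s = 198 × 2.1 × 0.8556 × 1.13 / 0.012 = 33500 kPa

E_s ≈ 33500 kPa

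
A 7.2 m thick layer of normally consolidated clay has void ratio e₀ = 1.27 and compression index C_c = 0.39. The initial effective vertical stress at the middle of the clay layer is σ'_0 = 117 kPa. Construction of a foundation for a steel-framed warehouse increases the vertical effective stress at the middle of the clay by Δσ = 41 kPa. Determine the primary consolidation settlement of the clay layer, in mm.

Final effective stress: σ'_f = σ'_0 + Δσ = 117 + 41 = 158 kPa.
Normally consolidated clay, so the full stress increment lies on the virgin compression line:
S_c = C_c·H/(1+e₀)·log₁₀(σ'_f/σ'_0) = 0.39×7.2/(1+1.27)×log₁₀(158/117)
    = 1.237 × 0.13047 = 0.1614 m

S_c ≈ 161 mm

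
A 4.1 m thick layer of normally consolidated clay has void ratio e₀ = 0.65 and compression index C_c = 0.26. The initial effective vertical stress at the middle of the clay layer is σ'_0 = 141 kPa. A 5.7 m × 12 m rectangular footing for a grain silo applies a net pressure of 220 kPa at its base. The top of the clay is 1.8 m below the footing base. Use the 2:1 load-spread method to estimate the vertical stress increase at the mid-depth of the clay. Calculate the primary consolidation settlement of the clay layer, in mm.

Mid-depth of clay below the footing base: z = 1.8 + 4.1/2 = 3.85 m.
Stress increase at mid-clay by the 2:1 spreading method:
Δσ = qBL/((B+z)(L+z)) = 220×5.7×12/((5.7+3.85)(12+3.85)) = 99.414 kPa
Final effective stress: σ'_f = σ'_0 + Δσ = 141 + 99.414 = 240.41 kPa.
Normally consolidated clay, so the full stress increment lies on the virgin compression line:
S_c = C_c·H/(1+e₀)·log₁₀(σ'_f/σ'_0) = 0.26×4.1/(1+0.65)×log₁₀(240.41/141)
    = 0.64606 × 0.23173 = 0.1497 m

S_c ≈ 150 mm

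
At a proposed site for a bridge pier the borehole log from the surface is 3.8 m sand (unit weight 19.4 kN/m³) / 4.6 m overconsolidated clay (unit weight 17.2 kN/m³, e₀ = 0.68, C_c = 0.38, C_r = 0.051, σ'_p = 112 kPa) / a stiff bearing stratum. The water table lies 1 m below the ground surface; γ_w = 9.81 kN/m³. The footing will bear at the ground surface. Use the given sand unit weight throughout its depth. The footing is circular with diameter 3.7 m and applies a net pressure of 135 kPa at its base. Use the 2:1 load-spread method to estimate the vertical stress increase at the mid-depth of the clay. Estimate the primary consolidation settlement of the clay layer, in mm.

Mid-depth of clay below the ground surface: z = 3.8 + 4.6/2 = 6.1 m.
Total vertical stress at mid-clay: σ_v = 19.4×3.8 + 17.2×2.3 = 113.28 kPa.
Pore pressure: u = 9.81×(6.1 − 1) = 50.031 kPa.
Initial effective stress: σ'_0 = σ_v − u = 113.28 − 50.031 = 63.249 kPa.
Stress increase at mid-clay by the 2:1 spreading method:
Δσ ≈ qD²/(D+z)² = 135×3.7²/(3.7+6.1)² = 19.244 kPa
Final effective stress: σ'_f = 63.249 + 19.244 = 82.493 kPa.
σ'_f = 82.493 ≤ σ'_p = 112 kPa, so the clay remains overconsolidated and only the recompression index applies:
S_c = C_r·H/(1+e₀)·log₁₀(σ'_f/σ'_0) = 0.051×4.6/1.68×log₁₀(82.493/63.249)
    = 0.13964 × 0.11536 = 0.01611 m

S_c ≈ 16.1 mm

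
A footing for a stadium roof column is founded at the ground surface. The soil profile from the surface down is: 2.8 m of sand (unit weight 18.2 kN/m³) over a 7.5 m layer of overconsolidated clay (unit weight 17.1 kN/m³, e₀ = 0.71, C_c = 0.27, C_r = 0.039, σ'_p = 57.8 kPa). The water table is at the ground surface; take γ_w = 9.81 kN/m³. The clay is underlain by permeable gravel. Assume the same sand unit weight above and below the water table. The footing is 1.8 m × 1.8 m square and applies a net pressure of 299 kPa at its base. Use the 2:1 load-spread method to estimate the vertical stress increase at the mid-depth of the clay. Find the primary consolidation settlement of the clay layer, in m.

S_c ≈ 0.0677 m

Mid-depth of clay below the ground surface: z = 2.8 + 7.5/2 = 6.55 m.
Total vertical stress at mid-clay: σ_v = 18.2×2.8 + 17.1×3.75 = 115.08 kPa.
Pore pressure: u = 9.81×(6.55 − 0) = 64.255 kPa.
Initial effective stress: σ'_0 = σ_v − u = 115.08 − 64.255 = 50.825 kPa.
Stress increase at mid-clay by the 2:1 spreading method:
Δσ = qBL/((B+z)(L+z)) = 299×1.8×1.8/((1.8+6.55)(1.8+6.55)) = 13.895 kPa
Final effective stress: σ'_f = 50.825 + 13.895 = 64.72 kPa.
σ'_f = 64.72 > σ'_p = 57.8 kPa, so the stress path crosses the preconsolidation pressure — recompression up to σ'_p, then virgin compression beyond:
S_c = H/(1+e₀)·[C_r·log₁₀(σ'_p/σ'_0) + C_c·log₁₀(σ'_f/σ'_p)]
    = 7.5/1.71 × [0.039×log₁₀(57.8/50.825) + 0.27×log₁₀(64.72/57.8)]
    = 4.386 × [0.0021782 + 0.01326] = 0.06771 m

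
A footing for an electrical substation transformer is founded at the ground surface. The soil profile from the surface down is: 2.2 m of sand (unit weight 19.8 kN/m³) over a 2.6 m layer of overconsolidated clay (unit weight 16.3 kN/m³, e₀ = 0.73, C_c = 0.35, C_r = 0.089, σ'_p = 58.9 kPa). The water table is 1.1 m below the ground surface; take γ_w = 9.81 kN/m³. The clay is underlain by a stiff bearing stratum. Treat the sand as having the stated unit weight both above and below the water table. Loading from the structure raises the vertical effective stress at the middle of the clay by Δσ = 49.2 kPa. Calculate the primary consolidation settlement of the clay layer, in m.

Mid-depth of clay below the ground surface: z = 2.2 + 2.6/2 = 3.5 m.
Total vertical stress at mid-clay: σ_v = 19.8×2.2 + 16.3×1.3 = 64.75 kPa.
Pore pressure: u = 9.81×(3.5 − 1.1) = 23.544 kPa.
Initial effective stress: σ'_0 = σ_v − u = 64.75 − 23.544 = 41.206 kPa.
Final effective stress: σ'_f = 41.206 + 49.2 = 90.406 kPa.
σ'_f = 90.406 > σ'_p = 58.9 kPa, so the stress path crosses the preconsolidation pressure — recompression up to σ'_p, then virgin compression beyond:
S_c = H/(1+e₀)·[C_r·log₁₀(σ'_p/σ'_0) + C_c·log₁₀(σ'_f/σ'_p)]
    = 2.6/1.73 × [0.089×log₁₀(58.9/41.206) + 0.35×log₁₀(90.406/58.9)]
    = 1.5029 × [0.013809 + 0.065129] = 0.1186 m

S_c ≈ 0.119 m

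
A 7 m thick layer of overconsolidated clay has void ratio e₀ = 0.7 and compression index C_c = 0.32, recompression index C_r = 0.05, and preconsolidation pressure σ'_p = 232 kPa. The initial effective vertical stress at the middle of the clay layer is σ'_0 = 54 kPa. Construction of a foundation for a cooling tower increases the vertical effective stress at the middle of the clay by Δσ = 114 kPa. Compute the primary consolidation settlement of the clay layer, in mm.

Final effective stress: σ'_f = 54 + 114 = 168 kPa.
σ'_f = 168 ≤ σ'_p = 232 kPa, so the clay remains overconsolidated and only the recompression index applies:
S_c = C_r·H/(1+e₀)·log₁₀(σ'_f/σ'_0) = 0.05×7/1.7×log₁₀(168/54)
    = 0.20588 × 0.49292 = 0.1015 m

S_c ≈ 101 mm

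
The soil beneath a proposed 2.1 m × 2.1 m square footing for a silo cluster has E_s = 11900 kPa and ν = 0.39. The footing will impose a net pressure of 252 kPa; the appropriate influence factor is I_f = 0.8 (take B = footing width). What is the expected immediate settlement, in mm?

S_e ≈ 30.2 mm

Immediate (elastic) settlement: S_e = q·B·(1−ν²)/E_s · I_f.
S_e = 252 × 2.1 × (1 − 0.39²) / 11900 × 0.8
    = 252 × 2.1 × 0.8479 / 11900 × 0.8
    = 0.03017 m = 30.17 mm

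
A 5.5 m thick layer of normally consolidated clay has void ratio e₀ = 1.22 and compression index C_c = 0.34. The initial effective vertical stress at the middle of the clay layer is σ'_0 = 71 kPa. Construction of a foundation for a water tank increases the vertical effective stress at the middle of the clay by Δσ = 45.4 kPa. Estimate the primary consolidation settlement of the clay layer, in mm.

Final effective stress: σ'_f = σ'_0 + Δσ = 71 + 45.4 = 116.4 kPa.
Normally consolidated clay, so the full stress increment lies on the virgin compression line:
S_c = C_c·H/(1+e₀)·log₁₀(σ'_f/σ'_0) = 0.34×5.5/(1+1.22)×log₁₀(116.4/71)
    = 0.84234 × 0.21469 = 0.1808 m

S_c ≈ 181 mm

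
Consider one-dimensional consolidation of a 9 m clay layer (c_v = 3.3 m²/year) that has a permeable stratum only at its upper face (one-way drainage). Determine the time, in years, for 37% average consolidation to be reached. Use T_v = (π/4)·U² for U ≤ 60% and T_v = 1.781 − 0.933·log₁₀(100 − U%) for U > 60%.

t ≈ 2.64 years

Drainage path length: H_d = H = 9 m (single drainage).
U ≤ 60%: T_v = (π/4)·U² = (π/4)×0.37² = 0.10752.
t = T_v·H_d²/c_v = 0.10752×9²/3.3 = 2.639 years.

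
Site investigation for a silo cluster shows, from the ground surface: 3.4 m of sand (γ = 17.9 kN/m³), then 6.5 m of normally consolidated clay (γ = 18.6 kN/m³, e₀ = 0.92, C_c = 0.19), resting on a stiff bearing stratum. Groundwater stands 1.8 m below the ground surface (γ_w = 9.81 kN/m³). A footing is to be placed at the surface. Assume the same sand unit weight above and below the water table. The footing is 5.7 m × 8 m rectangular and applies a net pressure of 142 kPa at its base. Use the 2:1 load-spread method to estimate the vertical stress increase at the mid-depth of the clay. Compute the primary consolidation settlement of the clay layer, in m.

S_c ≈ 0.111 m

Mid-depth of clay below the ground surface: z = 3.4 + 6.5/2 = 6.65 m.
Total vertical stress at mid-clay: σ_v = 17.9×3.4 + 18.6×3.25 = 121.31 kPa.
Pore pressure: u = 9.81×(6.65 − 1.8) = 47.578 kPa.
Initial effective stress: σ'_0 = σ_v − u = 121.31 − 47.578 = 73.732 kPa.
Stress increase at mid-clay by the 2:1 spreading method:
Δσ = qBL/((B+z)(L+z)) = 142×5.7×8/((5.7+6.65)(8+6.65)) = 35.789 kPa
Final effective stress: σ'_f = σ'_0 + Δσ = 73.732 + 35.789 = 109.52 kPa.
Normally consolidated clay, so the full stress increment lies on the virgin compression line:
S_c = C_c·H/(1+e₀)·log₁₀(σ'_f/σ'_0) = 0.19×6.5/(1+0.92)×log₁₀(109.52/73.732)
    = 0.64323 × 0.17184 = 0.1105 m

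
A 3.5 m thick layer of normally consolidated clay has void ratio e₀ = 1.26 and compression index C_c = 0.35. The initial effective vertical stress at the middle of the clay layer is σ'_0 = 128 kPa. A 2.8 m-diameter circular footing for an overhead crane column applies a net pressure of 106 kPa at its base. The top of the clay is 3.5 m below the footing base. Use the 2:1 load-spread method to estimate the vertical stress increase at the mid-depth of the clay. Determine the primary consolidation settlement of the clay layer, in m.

Mid-depth of clay below the footing base: z = 3.5 + 3.5/2 = 5.25 m.
Stress increase at mid-clay by the 2:1 spreading method:
Δσ ≈ qD²/(D+z)² = 106×2.8²/(2.8+5.25)² = 12.824 kPa
Final effective stress: σ'_f = σ'_0 + Δσ = 128 + 12.824 = 140.82 kPa.
Normally consolidated clay, so the full stress increment lies on the virgin compression line:
S_c = C_c·H/(1+e₀)·log₁₀(σ'_f/σ'_0) = 0.35×3.5/(1+1.26)×log₁₀(140.82/128)
    = 0.54204 × 0.041454 = 0.02247 m

S_c ≈ 0.0225 m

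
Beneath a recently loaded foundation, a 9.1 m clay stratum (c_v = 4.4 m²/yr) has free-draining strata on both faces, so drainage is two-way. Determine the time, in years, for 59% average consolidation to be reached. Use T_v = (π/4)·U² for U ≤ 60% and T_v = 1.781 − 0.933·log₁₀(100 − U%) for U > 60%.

t ≈ 1.29 years

Drainage path length: H_d = H/2 = 4.55 m (double drainage).
U ≤ 60%: T_v = (π/4)·U² = (π/4)×0.59² = 0.2734.
t = T_v·H_d²/c_v = 0.2734×4.55²/4.4 = 1.286 years.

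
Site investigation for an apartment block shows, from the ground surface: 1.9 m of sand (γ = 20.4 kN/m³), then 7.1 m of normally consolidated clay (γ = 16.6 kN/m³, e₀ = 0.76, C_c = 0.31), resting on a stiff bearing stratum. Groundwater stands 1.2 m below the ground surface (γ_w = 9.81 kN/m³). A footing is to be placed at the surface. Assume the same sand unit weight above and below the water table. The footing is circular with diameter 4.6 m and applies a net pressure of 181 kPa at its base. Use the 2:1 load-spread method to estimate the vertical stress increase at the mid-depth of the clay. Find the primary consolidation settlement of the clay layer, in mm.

S_c ≈ 281 mm

Mid-depth of clay below the ground surface: z = 1.9 + 7.1/2 = 5.45 m.
Total vertical stress at mid-clay: σ_v = 20.4×1.9 + 16.6×3.55 = 97.69 kPa.
Pore pressure: u = 9.81×(5.45 − 1.2) = 41.693 kPa.
Initial effective stress: σ'_0 = σ_v − u = 97.69 − 41.693 = 55.997 kPa.
Stress increase at mid-clay by the 2:1 spreading method:
Δσ ≈ qD²/(D+z)² = 181×4.6²/(4.6+5.45)² = 37.919 kPa
Final effective stress: σ'_f = σ'_0 + Δσ = 55.997 + 37.919 = 93.916 kPa.
Normally consolidated clay, so the full stress increment lies on the virgin compression line:
S_c = C_c·H/(1+e₀)·log₁₀(σ'_f/σ'_0) = 0.31×7.1/(1+0.76)×log₁₀(93.916/55.997)
    = 1.2506 × 0.22457 = 0.2808 m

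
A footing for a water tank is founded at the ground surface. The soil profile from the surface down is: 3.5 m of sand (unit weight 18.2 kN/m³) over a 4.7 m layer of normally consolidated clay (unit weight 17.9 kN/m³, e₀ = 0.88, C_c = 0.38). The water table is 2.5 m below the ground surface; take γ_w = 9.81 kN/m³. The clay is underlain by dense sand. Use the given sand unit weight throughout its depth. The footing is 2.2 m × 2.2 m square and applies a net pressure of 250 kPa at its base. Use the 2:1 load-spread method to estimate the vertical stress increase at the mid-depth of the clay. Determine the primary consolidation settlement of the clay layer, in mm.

Mid-depth of clay below the ground surface: z = 3.5 + 4.7/2 = 5.85 m.
Total vertical stress at mid-clay: σ_v = 18.2×3.5 + 17.9×2.35 = 105.76 kPa.
Pore pressure: u = 9.81×(5.85 − 2.5) = 32.864 kPa.
Initial effective stress: σ'_0 = σ_v − u = 105.76 − 32.864 = 72.896 kPa.
Stress increase at mid-clay by the 2:1 spreading method:
Δσ = qBL/((B+z)(L+z)) = 250×2.2×2.2/((2.2+5.85)(2.2+5.85)) = 18.672 kPa
Final effective stress: σ'_f = σ'_0 + Δσ = 72.896 + 18.672 = 91.568 kPa.
Normally consolidated clay, so the full stress increment lies on the virgin compression line:
S_c = C_c·H/(1+e₀)·log₁₀(σ'_f/σ'_0) = 0.38×4.7/(1+0.88)×log₁₀(91.568/72.896)
    = 0.95 × 0.09904 = 0.09409 m

S_c ≈ 94.1 mm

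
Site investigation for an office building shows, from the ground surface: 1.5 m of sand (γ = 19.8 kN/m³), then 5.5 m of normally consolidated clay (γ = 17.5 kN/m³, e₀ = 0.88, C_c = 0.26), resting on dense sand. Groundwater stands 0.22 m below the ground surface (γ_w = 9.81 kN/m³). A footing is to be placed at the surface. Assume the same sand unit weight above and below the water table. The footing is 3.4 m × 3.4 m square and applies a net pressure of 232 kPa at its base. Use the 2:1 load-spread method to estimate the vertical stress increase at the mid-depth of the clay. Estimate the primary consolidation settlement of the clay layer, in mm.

Mid-depth of clay below the ground surface: z = 1.5 + 5.5/2 = 4.25 m.
Total vertical stress at mid-clay: σ_v = 19.8×1.5 + 17.5×2.75 = 77.825 kPa.
Pore pressure: u = 9.81×(4.25 − 0.22) = 39.534 kPa.
Initial effective stress: σ'_0 = σ_v − u = 77.825 − 39.534 = 38.291 kPa.
Stress increase at mid-clay by the 2:1 spreading method:
Δσ = qBL/((B+z)(L+z)) = 232×3.4×3.4/((3.4+4.25)(3.4+4.25)) = 45.827 kPa
Final effective stress: σ'_f = σ'_0 + Δσ = 38.291 + 45.827 = 84.118 kPa.
Normally consolidated clay, so the full stress increment lies on the virgin compression line:
S_c = C_c·H/(1+e₀)·log₁₀(σ'_f/σ'_0) = 0.26×5.5/(1+0.88)×log₁₀(84.118/38.291)
    = 0.76064 × 0.34179 = 0.26 m

S_c ≈ 260 mm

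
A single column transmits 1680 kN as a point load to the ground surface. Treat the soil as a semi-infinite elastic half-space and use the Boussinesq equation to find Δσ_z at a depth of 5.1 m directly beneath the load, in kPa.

Boussinesq vertical stress below a point load on an elastic half-space:
Δσ_z = 3P/(2πz²) · [1 + (r/z)²]^(−5/2)
r/z = 0/5.1 = 0; [1+(r/z)²]^(−5/2) = 1.
Δσ_z = 3×1680/(2π×5.1²) × 1 = 30.84 × 1 = 30.84 kPa

Δσ_z ≈ 30.8 kPa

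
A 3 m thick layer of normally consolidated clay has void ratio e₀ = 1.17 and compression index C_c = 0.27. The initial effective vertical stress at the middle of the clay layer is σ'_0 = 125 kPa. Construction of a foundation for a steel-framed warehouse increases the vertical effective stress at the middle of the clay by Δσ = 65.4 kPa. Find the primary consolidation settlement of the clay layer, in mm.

Final effective stress: σ'_f = σ'_0 + Δσ = 125 + 65.4 = 190.4 kPa.
Normally consolidated clay, so the full stress increment lies on the virgin compression line:
S_c = C_c·H/(1+e₀)·log₁₀(σ'_f/σ'_0) = 0.27×3/(1+1.17)×log₁₀(190.4/125)
    = 0.37327 × 0.18276 = 0.06822 m

S_c ≈ 68.2 mm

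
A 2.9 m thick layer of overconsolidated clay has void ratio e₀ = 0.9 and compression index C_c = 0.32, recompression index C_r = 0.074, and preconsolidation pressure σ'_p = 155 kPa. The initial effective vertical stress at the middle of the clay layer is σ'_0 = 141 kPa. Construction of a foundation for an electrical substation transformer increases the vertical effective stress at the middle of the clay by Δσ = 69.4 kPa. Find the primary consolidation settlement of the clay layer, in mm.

S_c ≈ 69.5 mm

Final effective stress: σ'_f = 141 + 69.4 = 210.4 kPa.
σ'_f = 210.4 > σ'_p = 155 kPa, so the stress path crosses the preconsolidation pressure — recompression up to σ'_p, then virgin compression beyond:
S_c = H/(1+e₀)·[C_r·log₁₀(σ'_p/σ'_0) + C_c·log₁₀(σ'_f/σ'_p)]
    = 2.9/1.9 × [0.074×log₁₀(155/141) + 0.32×log₁₀(210.4/155)]
    = 1.5263 × [0.0030423 + 0.042468] = 0.06946 m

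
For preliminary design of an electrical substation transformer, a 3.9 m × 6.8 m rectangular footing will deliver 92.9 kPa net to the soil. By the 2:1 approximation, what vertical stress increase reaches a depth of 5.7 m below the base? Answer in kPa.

Δσ_z ≈ 20.5 kPa

By the 2:1 method the load spreads at 1 horizontal : 2 vertical, so at depth z the loaded area has grown by z in each plan dimension:
Δσ = qBL/((B+z)(L+z)) = 92.9×3.9×6.8/((3.9+5.7)(6.8+5.7)) = 20.531 kPa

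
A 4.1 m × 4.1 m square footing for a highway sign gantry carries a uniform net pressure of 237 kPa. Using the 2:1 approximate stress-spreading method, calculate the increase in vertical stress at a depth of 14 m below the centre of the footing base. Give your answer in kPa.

By the 2:1 method the load spreads at 1 horizontal : 2 vertical, so at depth z the loaded area has grown by z in each plan dimension:
Δσ = qBL/((B+z)(L+z)) = 237×4.1×4.1/((4.1+14)(4.1+14)) = 12.161 kPa

Δσ_z ≈ 12.2 kPa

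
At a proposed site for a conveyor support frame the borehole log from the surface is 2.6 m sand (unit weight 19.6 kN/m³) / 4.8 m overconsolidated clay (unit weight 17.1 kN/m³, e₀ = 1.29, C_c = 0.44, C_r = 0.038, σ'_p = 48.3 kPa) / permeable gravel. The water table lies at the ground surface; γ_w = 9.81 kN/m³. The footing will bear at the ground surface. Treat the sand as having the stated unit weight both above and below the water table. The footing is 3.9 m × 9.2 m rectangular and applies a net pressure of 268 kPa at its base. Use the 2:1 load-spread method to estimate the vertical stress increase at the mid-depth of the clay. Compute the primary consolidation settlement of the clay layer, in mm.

Mid-depth of clay below the ground surface: z = 2.6 + 4.8/2 = 5 m.
Total vertical stress at mid-clay: σ_v = 19.6×2.6 + 17.1×2.4 = 92 kPa.
Pore pressure: u = 9.81×(5 − 0) = 49.05 kPa.
Initial effective stress: σ'_0 = σ_v − u = 92 − 49.05 = 42.95 kPa.
Stress increase at mid-clay by the 2:1 spreading method:
Δσ = qBL/((B+z)(L+z)) = 268×3.9×9.2/((3.9+5)(9.2+5)) = 76.087 kPa
Final effective stress: σ'_f = 42.95 + 76.087 = 119.04 kPa.
σ'_f = 119.04 > σ'_p = 48.3 kPa, so the stress path crosses the preconsolidation pressure — recompression up to σ'_p, then virgin compression beyond:
S_c = H/(1+e₀)·[C_r·log₁₀(σ'_p/σ'_0) + C_c·log₁₀(σ'_f/σ'_p)]
    = 4.8/2.29 × [0.038×log₁₀(48.3/42.95) + 0.44×log₁₀(119.04/48.3)]
    = 2.0961 × [0.0019374 + 0.17237] = 0.3654 m

S_c ≈ 365 mm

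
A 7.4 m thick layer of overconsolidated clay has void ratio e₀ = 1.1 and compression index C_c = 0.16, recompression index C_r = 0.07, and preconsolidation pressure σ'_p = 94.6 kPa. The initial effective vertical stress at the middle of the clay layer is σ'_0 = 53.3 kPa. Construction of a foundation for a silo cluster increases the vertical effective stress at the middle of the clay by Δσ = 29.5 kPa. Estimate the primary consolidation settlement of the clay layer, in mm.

Final effective stress: σ'_f = 53.3 + 29.5 = 82.8 kPa.
σ'_f = 82.8 ≤ σ'_p = 94.6 kPa, so the clay remains overconsolidated and only the recompression index applies:
S_c = C_r·H/(1+e₀)·log₁₀(σ'_f/σ'_0) = 0.07×7.4/2.1×log₁₀(82.8/53.3)
    = 0.24667 × 0.1913 = 0.04719 m

S_c ≈ 47.2 mm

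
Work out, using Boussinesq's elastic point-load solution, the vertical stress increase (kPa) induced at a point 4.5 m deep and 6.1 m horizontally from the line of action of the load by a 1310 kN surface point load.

Boussinesq vertical stress below a point load on an elastic half-space:
Δσ_z = 3P/(2πz²) · [1 + (r/z)²]^(−5/2)
r/z = 6.1/4.5 = 1.3556; [1+(r/z)²]^(−5/2) = 0.073731.
Δσ_z = 3×1310/(2π×4.5²) × 0.073731 = 30.888 × 0.073731 = 2.277 kPa

Δσ_z ≈ 2.28 kPa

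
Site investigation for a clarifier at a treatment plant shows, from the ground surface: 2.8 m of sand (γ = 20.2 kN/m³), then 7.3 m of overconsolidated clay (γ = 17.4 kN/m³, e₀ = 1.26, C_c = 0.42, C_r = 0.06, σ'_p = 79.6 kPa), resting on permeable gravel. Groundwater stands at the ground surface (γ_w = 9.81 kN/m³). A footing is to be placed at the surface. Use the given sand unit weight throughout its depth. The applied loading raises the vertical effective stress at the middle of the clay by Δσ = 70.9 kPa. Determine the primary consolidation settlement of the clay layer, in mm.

Mid-depth of clay below the ground surface: z = 2.8 + 7.3/2 = 6.45 m.
Total vertical stress at mid-clay: σ_v = 20.2×2.8 + 17.4×3.65 = 120.07 kPa.
Pore pressure: u = 9.81×(6.45 − 0) = 63.275 kPa.
Initial effective stress: σ'_0 = σ_v − u = 120.07 − 63.275 = 56.795 kPa.
Final effective stress: σ'_f = 56.795 + 70.9 = 127.7 kPa.
σ'_f = 127.7 > σ'_p = 79.6 kPa, so the stress path crosses the preconsolidation pressure — recompression up to σ'_p, then virgin compression beyond:
S_c = H/(1+e₀)·[C_r·log₁₀(σ'_p/σ'_0) + C_c·log₁₀(σ'_f/σ'_p)]
    = 7.3/2.26 × [0.06×log₁₀(79.6/56.795) + 0.42×log₁₀(127.7/79.6)]
    = 3.2301 × [0.0087962 + 0.086217] = 0.3069 m

S_c ≈ 307 mm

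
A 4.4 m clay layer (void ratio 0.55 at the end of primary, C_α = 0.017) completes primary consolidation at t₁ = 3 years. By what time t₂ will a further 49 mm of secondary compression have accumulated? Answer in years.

S_s = C_α·H/(1+e_p)·log₁₀(t₂/t₁) ⇒ log₁₀(t₂/t₁) = S_s·(1+e_p)/(C_α·H).
log₁₀(t₂/t₁) = 0.049 × (1+0.55) / (0.017×4.4) = 1.015
t₂ = t₁ × 10^1.015 = 3 × 10.36 = 31.08 years

t₂ ≈ 31.1 years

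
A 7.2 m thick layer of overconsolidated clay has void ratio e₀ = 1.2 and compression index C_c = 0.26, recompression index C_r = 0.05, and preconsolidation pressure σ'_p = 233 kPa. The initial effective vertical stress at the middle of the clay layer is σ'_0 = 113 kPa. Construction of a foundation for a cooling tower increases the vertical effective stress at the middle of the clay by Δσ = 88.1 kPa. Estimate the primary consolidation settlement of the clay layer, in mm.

S_c ≈ 41 mm

Final effective stress: σ'_f = 113 + 88.1 = 201.1 kPa.
σ'_f = 201.1 ≤ σ'_p = 233 kPa, so the clay remains overconsolidated and only the recompression index applies:
S_c = C_r·H/(1+e₀)·log₁₀(σ'_f/σ'_0) = 0.05×7.2/2.2×log₁₀(201.1/113)
    = 0.16364 × 0.25033 = 0.04096 m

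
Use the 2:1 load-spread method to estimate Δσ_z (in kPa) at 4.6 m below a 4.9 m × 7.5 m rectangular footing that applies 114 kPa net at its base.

By the 2:1 method the load spreads at 1 horizontal : 2 vertical, so at depth z the loaded area has grown by z in each plan dimension:
Δσ = qBL/((B+z)(L+z)) = 114×4.9×7.5/((4.9+4.6)(7.5+4.6)) = 36.446 kPa

Δσ_z ≈ 36.4 kPa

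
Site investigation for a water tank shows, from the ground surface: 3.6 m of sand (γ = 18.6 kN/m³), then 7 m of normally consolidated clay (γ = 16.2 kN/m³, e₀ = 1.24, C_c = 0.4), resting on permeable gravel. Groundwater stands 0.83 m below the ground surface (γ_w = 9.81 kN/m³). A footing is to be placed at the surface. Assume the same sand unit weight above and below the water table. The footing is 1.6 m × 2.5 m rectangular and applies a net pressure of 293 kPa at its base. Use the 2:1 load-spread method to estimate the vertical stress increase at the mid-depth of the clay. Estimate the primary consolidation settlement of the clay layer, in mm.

S_c ≈ 111 mm

Mid-depth of clay below the ground surface: z = 3.6 + 7/2 = 7.1 m.
Total vertical stress at mid-clay: σ_v = 18.6×3.6 + 16.2×3.5 = 123.66 kPa.
Pore pressure: u = 9.81×(7.1 − 0.83) = 61.509 kPa.
Initial effective stress: σ'_0 = σ_v − u = 123.66 − 61.509 = 62.151 kPa.
Stress increase at mid-clay by the 2:1 spreading method:
Δσ = qBL/((B+z)(L+z)) = 293×1.6×2.5/((1.6+7.1)(2.5+7.1)) = 14.033 kPa
Final effective stress: σ'_f = σ'_0 + Δσ = 62.151 + 14.033 = 76.184 kPa.
Normally consolidated clay, so the full stress increment lies on the virgin compression line:
S_c = C_c·H/(1+e₀)·log₁₀(σ'_f/σ'_0) = 0.4×7/(1+1.24)×log₁₀(76.184/62.151)
    = 1.25 × 0.088416 = 0.1105 m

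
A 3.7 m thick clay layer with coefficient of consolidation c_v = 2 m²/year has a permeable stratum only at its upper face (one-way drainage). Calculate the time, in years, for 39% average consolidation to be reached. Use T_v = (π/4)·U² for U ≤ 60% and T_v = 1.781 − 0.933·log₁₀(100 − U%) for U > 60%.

t ≈ 0.818 years

Drainage path length: H_d = H = 3.7 m (single drainage).
U ≤ 60%: T_v = (π/4)·U² = (π/4)×0.39² = 0.11946.
t = T_v·H_d²/c_v = 0.11946×3.7²/2 = 0.8177 years.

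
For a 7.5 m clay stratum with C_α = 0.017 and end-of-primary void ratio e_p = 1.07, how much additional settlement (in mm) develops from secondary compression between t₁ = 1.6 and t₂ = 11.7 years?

Secondary compression: S_s = C_α·H/(1+e_p)·log₁₀(t₂/t₁)
S_s = 0.017×7.5/(1+1.07)×log₁₀(11.7/1.6)
    = 0.06159 × 0.8641 = 0.05322 m

S_s ≈ 53.2 mm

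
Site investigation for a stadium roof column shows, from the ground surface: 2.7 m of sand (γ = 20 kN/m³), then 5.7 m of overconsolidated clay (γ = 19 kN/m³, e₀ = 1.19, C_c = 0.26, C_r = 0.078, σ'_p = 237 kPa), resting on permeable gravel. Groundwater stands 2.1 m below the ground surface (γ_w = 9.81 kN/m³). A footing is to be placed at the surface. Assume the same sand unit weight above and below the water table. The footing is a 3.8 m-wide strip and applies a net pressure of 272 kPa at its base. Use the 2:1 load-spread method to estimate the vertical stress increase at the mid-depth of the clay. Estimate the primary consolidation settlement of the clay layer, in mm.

S_c ≈ 80.4 mm

Mid-depth of clay below the ground surface: z = 2.7 + 5.7/2 = 5.55 m.
Total vertical stress at mid-clay: σ_v = 20×2.7 + 19×2.85 = 108.15 kPa.
Pore pressure: u = 9.81×(5.55 − 2.1) = 33.845 kPa.
Initial effective stress: σ'_0 = σ_v − u = 108.15 − 33.845 = 74.305 kPa.
Stress increase at mid-clay by the 2:1 spreading method:
Δσ = qB/(B+z) = 272×3.8/(3.8+5.55) = 110.55 kPa
Final effective stress: σ'_f = 74.305 + 110.55 = 184.86 kPa.
σ'_f = 184.86 ≤ σ'_p = 237 kPa, so the clay remains overconsolidated and only the recompression index applies:
S_c = C_r·H/(1+e₀)·log₁₀(σ'_f/σ'_0) = 0.078×5.7/2.19×log₁₀(184.86/74.305)
    = 0.20301 × 0.39582 = 0.08036 m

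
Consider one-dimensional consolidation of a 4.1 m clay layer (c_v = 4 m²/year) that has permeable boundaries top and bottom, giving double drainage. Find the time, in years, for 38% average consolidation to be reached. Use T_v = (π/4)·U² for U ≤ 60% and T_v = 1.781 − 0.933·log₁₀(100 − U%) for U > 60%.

Drainage path length: H_d = H/2 = 2.05 m (double drainage).
U ≤ 60%: T_v = (π/4)·U² = (π/4)×0.38² = 0.11341.
t = T_v·H_d²/c_v = 0.11341×2.05²/4 = 0.1192 years.

t ≈ 0.119 years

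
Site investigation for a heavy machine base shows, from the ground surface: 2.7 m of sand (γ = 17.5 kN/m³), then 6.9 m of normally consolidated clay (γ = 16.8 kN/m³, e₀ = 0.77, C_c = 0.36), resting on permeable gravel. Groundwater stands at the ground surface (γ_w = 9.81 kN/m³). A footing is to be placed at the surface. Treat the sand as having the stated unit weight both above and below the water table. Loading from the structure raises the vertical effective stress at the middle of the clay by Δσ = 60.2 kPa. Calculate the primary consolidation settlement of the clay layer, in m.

S_c ≈ 0.519 m

Mid-depth of clay below the ground surface: z = 2.7 + 6.9/2 = 6.15 m.
Total vertical stress at mid-clay: σ_v = 17.5×2.7 + 16.8×3.45 = 105.21 kPa.
Pore pressure: u = 9.81×(6.15 − 0) = 60.332 kPa.
Initial effective stress: σ'_0 = σ_v − u = 105.21 − 60.332 = 44.878 kPa.
Final effective stress: σ'_f = σ'_0 + Δσ = 44.878 + 60.2 = 105.08 kPa.
Normally consolidated clay, so the full stress increment lies on the virgin compression line:
S_c = C_c·H/(1+e₀)·log₁₀(σ'_f/σ'_0) = 0.36×6.9/(1+0.77)×log₁₀(105.08/44.878)
    = 1.4034 × 0.36949 = 0.5185 m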